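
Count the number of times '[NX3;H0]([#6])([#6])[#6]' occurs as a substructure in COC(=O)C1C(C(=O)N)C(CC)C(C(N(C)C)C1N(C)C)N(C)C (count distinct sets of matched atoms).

[NX3;H0]([#6])([#6])[#6] is the SMARTS for a tertiary amine: a trivalent nitrogen with no H, bonded to three carbons.
The molecule carries 3 separate instances of a dimethylamino group (-N(CH3)2) meeting every constraint; each maps to a distinct set of atoms, giving 3 matches.

3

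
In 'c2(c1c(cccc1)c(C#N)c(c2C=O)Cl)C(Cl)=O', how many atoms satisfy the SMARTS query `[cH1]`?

4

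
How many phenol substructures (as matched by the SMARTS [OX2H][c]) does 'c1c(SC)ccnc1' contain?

0

[OX2H][c] is the SMARTS for a phenol: a hydroxyl oxygen attached to an aromatic carbon.
No fragment in the molecule satisfies every constraint, giving 0 matches.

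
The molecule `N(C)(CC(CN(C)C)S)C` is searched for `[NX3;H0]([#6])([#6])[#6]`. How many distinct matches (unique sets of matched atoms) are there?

2

[NX3;H0]([#6])([#6])[#6] is the SMARTS for a tertiary amine: a trivalent nitrogen with no H, bonded to three carbons.
The molecule carries 2 separate instances of a dimethylamino group (-N(CH3)2) meeting every constraint; each maps to a distinct set of atoms, giving 2 matches.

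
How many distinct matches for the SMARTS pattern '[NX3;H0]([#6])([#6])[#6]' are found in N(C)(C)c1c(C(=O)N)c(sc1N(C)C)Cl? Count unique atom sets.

2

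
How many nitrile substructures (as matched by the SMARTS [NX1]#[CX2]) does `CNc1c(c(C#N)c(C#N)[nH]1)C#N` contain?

3

[NX1]#[CX2] is the SMARTS for a nitrile: a nitrogen triple-bonded to a two-connected carbon.
The molecule carries 3 separate instances of a nitrile (-C#N) meeting every constraint; each maps to a distinct set of atoms, giving 3 matches.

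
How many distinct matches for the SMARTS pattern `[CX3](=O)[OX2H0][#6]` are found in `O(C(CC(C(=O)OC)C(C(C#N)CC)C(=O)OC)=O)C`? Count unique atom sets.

3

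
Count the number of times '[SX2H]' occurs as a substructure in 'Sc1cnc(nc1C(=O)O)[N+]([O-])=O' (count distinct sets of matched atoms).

1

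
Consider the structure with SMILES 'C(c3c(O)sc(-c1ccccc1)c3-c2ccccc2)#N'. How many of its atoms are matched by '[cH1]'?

10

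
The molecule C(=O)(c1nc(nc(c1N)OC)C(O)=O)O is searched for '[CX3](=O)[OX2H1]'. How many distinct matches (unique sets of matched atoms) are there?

2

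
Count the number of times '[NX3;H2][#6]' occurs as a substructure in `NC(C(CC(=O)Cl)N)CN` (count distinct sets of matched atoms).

[NX3;H2][#6] is the SMARTS for a primary amine: a trivalent nitrogen with two H attached to carbon.
The molecule carries 3 separate instances of a primary amino group (-NH2) meeting every constraint; each maps to a distinct set of atoms, giving 3 matches.

3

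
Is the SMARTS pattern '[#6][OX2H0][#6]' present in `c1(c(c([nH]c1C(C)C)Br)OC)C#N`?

The pattern [#6][OX2H0][#6] describes an aliphatic oxygen bridging two carbons with no H on the oxygen — an ether.
The molecule carries a methoxy ether (-OCH3), whose atoms satisfy every constraint of the query, so the pattern matches.

Yes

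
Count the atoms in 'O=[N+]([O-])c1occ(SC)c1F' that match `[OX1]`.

2

The query [OX1] means: aliphatic oxygen with one total connection — typically a carbonyl =O or an oxide.
Check the 11 heavy atoms by environment: 1× o (aromatic, X2) → no; 4× c (aromatic, X3) → no; 1× F (X1) → no; 1× N (charge +1, X3) → no; 1× O (charge -1, X1) → match; 1× O (X1) → match; 1× S (X2) → no; 1× C (X4) → no.
Summing the matching environments: 1 + 1 = 2 matching atoms.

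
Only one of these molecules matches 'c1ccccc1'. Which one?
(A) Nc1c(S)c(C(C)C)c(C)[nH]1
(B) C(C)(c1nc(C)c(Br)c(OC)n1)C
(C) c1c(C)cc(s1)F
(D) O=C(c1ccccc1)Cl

c1ccccc1 describes six aromatic carbons in a ring (a benzene ring).
(A) has a methyl group (-CH3) but no six-membered all-carbon aromatic ring is present.
(B) has a methyl group (-CH3) but no six-membered all-carbon aromatic ring is present.
(C) has a methyl group (-CH3) but no six-membered all-carbon aromatic ring is present.
(D) contains the required atom environment, so the pattern matches.
So the answer is (D).

D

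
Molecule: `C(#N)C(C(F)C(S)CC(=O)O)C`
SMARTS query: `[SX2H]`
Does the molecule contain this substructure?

Yes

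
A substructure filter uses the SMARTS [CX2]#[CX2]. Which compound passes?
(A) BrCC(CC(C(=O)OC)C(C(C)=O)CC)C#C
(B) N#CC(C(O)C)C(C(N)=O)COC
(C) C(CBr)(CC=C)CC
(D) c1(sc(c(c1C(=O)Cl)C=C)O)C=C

A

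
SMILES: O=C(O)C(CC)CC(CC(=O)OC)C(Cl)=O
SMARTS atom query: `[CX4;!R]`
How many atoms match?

7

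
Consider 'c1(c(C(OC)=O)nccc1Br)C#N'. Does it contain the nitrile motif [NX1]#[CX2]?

The pattern [NX1]#[CX2] describes a nitrogen triple-bonded to a two-connected carbon — a nitrile.
The molecule carries a nitrile (-C#N), whose atoms satisfy every constraint of the query, so the pattern matches.

Yes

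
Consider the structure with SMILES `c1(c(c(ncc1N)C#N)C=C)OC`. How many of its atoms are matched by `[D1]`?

The query [D1] means: atom with exactly one heavy-atom neighbour (degree 1).
Check the 13 heavy atoms by environment: 1× n (aromatic, D2) → no; 4× c (aromatic, D3) → no; 1× c (aromatic, D2) → no; 2× C (D2) → no; 2× C (D1) → match; 1× O (D2) → no; 2× N (D1) → match.
Summing the matching environments: 2 + 2 = 4 matching atoms.

4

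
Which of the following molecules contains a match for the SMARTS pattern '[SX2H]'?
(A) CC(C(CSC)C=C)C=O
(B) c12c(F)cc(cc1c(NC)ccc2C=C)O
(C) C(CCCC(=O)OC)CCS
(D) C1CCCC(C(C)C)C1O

C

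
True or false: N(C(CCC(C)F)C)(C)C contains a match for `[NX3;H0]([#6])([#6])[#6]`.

The pattern [NX3;H0]([#6])([#6])[#6] describes a trivalent nitrogen with no H, bonded to three carbons — a tertiary amine.
The molecule carries a dimethylamino group (-N(CH3)2), whose atoms satisfy every constraint of the query, so the pattern matches.

True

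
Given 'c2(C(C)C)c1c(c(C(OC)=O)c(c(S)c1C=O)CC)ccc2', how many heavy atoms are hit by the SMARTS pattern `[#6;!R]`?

8

Check the 22 heavy atoms by environment: 10× c (aromatic, in 6-ring) → no; 8× C (acyclic) → match; 3× O (acyclic) → no; 1× S (acyclic) → no.
That gives 8 matching atoms.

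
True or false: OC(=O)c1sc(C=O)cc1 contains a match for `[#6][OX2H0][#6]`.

False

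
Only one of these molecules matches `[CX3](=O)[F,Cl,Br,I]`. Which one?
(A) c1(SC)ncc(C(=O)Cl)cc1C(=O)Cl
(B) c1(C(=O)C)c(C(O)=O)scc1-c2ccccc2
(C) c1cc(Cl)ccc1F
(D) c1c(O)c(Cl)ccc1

[CX3](=O)[F,Cl,Br,I] describes a carbonyl carbon bonded to a halogen (an acyl halide).
(A) contains an acyl chloride (-C(=O)Cl), which satisfies every atom and bond constraint.
(B) has a carboxylic acid group (-C(=O)OH) but the carbonyl is bonded to -OH, not to a halogen.
(C) has a chloro substituent but the Cl is not on a carbonyl carbon.
(D) has a chloro substituent but the Cl is not on a carbonyl carbon.
So the answer is (A).

A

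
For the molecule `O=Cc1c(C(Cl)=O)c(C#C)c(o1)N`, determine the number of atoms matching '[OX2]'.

0

The query [OX2] means: aliphatic oxygen with two total connections — ether, hydroxyl, or ester single-bond O.
Check the 13 heavy atoms by environment: 1× o (aromatic, X2) → no; 4× c (aromatic, X3) → no; 2× C (X2) → no; 1× N (X3) → no; 2× C (X3) → no; 2× O (X1) → no; 1× Cl (X1) → no.
No environment satisfies the query, so 0 matching atoms.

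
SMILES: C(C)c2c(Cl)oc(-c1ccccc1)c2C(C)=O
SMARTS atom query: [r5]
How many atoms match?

The query [r5] means: r5 matches atoms in a five-membered ring.
Check the 17 heavy atoms by environment: 1× o (aromatic, in 5-ring) → match; 4× c (aromatic, in 5-ring) → match; 4× C (acyclic) → no; 1× O (acyclic) → no; 6× c (aromatic, in 6-ring) → no; 1× Cl (acyclic) → no.
Summing the matching environments: 1 + 4 = 5 matching atoms.

5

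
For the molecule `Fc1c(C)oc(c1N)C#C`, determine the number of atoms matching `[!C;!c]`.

The query [!C;!c] means: neither aliphatic nor aromatic carbon — same as [!#6].
Check the 10 heavy atoms by environment: 1× o (aromatic) → match; 4× c (aromatic) → no; 1× F → match; 3× C → no; 1× N → match.
Summing the matching environments: 1 + 1 + 1 = 3 matching atoms.

3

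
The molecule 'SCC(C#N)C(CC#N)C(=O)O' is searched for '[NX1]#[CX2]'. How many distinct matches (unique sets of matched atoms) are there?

[NX1]#[CX2] is the SMARTS for a nitrile: a nitrogen triple-bonded to a two-connected carbon.
The molecule carries 2 separate instances of a nitrile (-C#N) meeting every constraint; each maps to a distinct set of atoms, giving 2 matches.

2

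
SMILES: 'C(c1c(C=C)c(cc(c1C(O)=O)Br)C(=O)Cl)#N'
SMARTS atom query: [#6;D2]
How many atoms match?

3

The query [#6;D2] means: any carbon bonded to exactly two heavy atoms.
Check the 17 heavy atoms by environment: 1× c (aromatic, D2) → match; 5× c (aromatic, D3) → no; 2× C (D3) → no; 3× O (D1) → no; 2× C (D2) → match; 1× C (D1) → no; 1× N (D1) → no; 1× Cl (D1) → no; 1× Br (D1) → no.
Summing the matching environments: 1 + 2 = 3 matching atoms.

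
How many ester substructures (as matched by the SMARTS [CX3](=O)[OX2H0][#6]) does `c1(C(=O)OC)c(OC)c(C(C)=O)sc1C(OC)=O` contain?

2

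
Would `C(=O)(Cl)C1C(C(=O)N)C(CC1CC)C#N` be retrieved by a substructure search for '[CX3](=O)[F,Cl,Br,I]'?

The pattern [CX3](=O)[F,Cl,Br,I] describes a carbonyl carbon bonded to a halogen — an acyl halide.
The molecule carries an acyl chloride (-C(=O)Cl), whose atoms satisfy every constraint of the query, so the pattern matches.

Yes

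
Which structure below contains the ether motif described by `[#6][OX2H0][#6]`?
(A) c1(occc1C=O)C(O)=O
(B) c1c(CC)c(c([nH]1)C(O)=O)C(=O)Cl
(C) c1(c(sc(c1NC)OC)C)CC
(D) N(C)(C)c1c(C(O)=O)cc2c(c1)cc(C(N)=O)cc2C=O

C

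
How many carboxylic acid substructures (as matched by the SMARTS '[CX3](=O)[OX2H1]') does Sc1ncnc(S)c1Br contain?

0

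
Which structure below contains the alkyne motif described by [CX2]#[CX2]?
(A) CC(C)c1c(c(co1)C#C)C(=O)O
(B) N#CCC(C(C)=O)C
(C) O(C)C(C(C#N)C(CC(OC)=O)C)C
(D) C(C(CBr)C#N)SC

[CX2]#[CX2] describes a carbon-carbon triple bond (an alkyne).
(A) contains an ethynyl group (-C#CH), which satisfies every atom and bond constraint.
(B) has a nitrile (-C#N) but the triple bond is C#N, not C#C.
(C) has a nitrile (-C#N) but the triple bond is C#N, not C#C.
(D) has a nitrile (-C#N) but the triple bond is C#N, not C#C.
So the answer is (A).

A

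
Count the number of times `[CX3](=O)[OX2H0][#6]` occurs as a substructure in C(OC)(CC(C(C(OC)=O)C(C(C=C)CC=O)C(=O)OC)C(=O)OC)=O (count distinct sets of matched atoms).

[CX3](=O)[OX2H0][#6] is the SMARTS for an ester: a carbonyl carbon bonded to an oxygen that is itself bonded to carbon (no H on that O).
The molecule carries 4 separate instances of a methyl-ester group (-C(=O)OCH3) meeting every constraint; each maps to a distinct set of atoms, giving 4 matches.

4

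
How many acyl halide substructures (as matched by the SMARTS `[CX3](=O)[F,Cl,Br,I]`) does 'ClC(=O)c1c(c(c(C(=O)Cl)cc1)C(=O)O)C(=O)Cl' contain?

3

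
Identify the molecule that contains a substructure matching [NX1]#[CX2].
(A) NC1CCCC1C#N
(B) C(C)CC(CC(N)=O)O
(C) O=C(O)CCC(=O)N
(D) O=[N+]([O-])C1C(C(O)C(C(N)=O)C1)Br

A

[NX1]#[CX2] describes a nitrogen triple-bonded to a two-connected carbon (a nitrile).
(A) contains a nitrile (-C#N), which satisfies every atom and bond constraint.
(B) has a primary amide (-C(=O)NH2) but the nitrogen is NX3, not NX1.
(C) has a primary amide (-C(=O)NH2) but the nitrogen is NX3, not NX1.
(D) has a nitro group (-[N+](=O)[O-]) but there is no C#N triple bond.
So the answer is (A).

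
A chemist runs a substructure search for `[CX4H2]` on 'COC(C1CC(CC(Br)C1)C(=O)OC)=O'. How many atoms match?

3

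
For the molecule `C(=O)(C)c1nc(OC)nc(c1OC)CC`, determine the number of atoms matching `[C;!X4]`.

The query [C;!X4] means: aliphatic carbon that does not have four total connections.
Check the 15 heavy atoms by environment: 2× n (aromatic, X2) → no; 4× c (aromatic, X3) → no; 5× C (X4) → no; 2× O (X2) → no; 1× C (X3) → match; 1× O (X1) → no.
That gives 1 matching atom.

1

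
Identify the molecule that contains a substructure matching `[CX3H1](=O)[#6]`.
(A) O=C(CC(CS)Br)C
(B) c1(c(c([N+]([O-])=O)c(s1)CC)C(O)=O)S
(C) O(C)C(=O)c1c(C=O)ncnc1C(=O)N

[CX3H1](=O)[#6] describes an sp2 carbon with one H, double-bonded to O and single-bonded to carbon (an aldehyde).
(A) has an acetyl/ketone group (-C(=O)CH3) but the carbonyl carbon has H0 (two carbon neighbours), not H1.
(B) has a carboxylic acid group (-C(=O)OH) but the carbonyl carbon has H0 and is bonded to O, not H1.
(C) contains an aldehyde (-CHO), which satisfies every atom and bond constraint.
So the answer is (C).

C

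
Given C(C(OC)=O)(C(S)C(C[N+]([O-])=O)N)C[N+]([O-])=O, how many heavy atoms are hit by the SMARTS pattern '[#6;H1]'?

The query [#6;H1] means: any carbon bearing exactly one hydrogen.
Check the 17 heavy atoms by environment: 2× C (H2) → no; 3× C (H1) → match; 2× N (charge +1, H0) → no; 2× O (charge -1, H0) → no; 4× O (H0) → no; 1× N (H2) → no; 1× S (H1) → no; 1× C (H0) → no; 1× C (H3) → no.
That gives 3 matching atoms.

3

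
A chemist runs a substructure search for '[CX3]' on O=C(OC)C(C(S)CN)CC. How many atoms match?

Check the 11 heavy atoms by environment: 6× C (X4) → no; 1× N (X3) → no; 1× C (X3) → match; 1× O (X1) → no; 1× O (X2) → no; 1× S (X2) → no.
That gives 1 matching atom.

1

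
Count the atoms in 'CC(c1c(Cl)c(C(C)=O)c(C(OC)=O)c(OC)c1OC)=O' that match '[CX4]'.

The query [CX4] means: C with X4: aliphatic carbon with exactly 4 total connections (bonds + H).
Check the 21 heavy atoms by environment: 6× c (aromatic, X3) → no; 3× O (X2) → no; 5× C (X4) → match; 3× C (X3) → no; 3× O (X1) → no; 1× Cl (X1) → no.
That gives 5 matching atoms.

5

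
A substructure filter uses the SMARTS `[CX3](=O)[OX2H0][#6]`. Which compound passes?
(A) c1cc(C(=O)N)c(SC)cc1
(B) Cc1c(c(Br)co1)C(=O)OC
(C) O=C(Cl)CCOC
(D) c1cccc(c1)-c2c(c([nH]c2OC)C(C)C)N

B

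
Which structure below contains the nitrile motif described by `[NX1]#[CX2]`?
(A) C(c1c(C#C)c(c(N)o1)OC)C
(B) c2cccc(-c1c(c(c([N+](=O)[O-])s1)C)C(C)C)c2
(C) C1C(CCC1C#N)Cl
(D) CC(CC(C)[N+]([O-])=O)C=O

C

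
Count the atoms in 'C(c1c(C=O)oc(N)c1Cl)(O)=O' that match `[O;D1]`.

3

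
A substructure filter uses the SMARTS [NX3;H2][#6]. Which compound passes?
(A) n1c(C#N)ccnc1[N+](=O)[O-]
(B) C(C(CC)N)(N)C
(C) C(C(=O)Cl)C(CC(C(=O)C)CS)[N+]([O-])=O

B

[NX3;H2][#6] describes a trivalent nitrogen with two H attached to carbon (a primary amine).
(A) has a nitro group (-[N+](=O)[O-]) but the nitrogen is [N+] with no H, not NX3H2.
(B) contains a primary amino group (-NH2), which satisfies every atom and bond constraint.
(C) has a nitro group (-[N+](=O)[O-]) but the nitrogen is [N+] with no H, not NX3H2.
So the answer is (B).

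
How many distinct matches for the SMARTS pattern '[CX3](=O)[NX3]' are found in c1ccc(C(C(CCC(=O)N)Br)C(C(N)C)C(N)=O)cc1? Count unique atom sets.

2

[CX3](=O)[NX3] is the SMARTS for an amide: a carbonyl carbon bonded to a trivalent nitrogen.
The molecule carries 2 separate instances of a primary amide (-C(=O)NH2) meeting every constraint; each maps to a distinct set of atoms, giving 2 matches.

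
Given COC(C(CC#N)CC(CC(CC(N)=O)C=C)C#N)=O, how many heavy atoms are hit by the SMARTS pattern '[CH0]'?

The query [CH0] means: aliphatic carbon with no attached hydrogen.
Check the 20 heavy atoms by environment: 5× C (H2) → no; 4× C (H1) → no; 4× C (H0) → match; 3× O (H0) → no; 1× C (H3) → no; 2× N (H0) → no; 1× N (H2) → no.
That gives 4 matching atoms.

4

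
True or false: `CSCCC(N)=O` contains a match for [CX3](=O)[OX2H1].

False

The pattern [CX3](=O)[OX2H1] describes an sp2 carbon double-bonded to O and single-bonded to an -OH oxygen — a carboxylic acid.
The closest candidate here is a primary amide (-C(=O)NH2), but the carbonyl is bonded to N, not to an -OH oxygen. No other fragment satisfies the full query, so there is no match.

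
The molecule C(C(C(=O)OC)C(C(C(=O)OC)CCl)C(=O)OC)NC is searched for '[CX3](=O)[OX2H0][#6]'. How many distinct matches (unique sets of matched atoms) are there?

3

[CX3](=O)[OX2H0][#6] is the SMARTS for an ester: a carbonyl carbon bonded to an oxygen that is itself bonded to carbon (no H on that O).
The molecule carries 3 separate instances of a methyl-ester group (-C(=O)OCH3) meeting every constraint; each maps to a distinct set of atoms, giving 3 matches.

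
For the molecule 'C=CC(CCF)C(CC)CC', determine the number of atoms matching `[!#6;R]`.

0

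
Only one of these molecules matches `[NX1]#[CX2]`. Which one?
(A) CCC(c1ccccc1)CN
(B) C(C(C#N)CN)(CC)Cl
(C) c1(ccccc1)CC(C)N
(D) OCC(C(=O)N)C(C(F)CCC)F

B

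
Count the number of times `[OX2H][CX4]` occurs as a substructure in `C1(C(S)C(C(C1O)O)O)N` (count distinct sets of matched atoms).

3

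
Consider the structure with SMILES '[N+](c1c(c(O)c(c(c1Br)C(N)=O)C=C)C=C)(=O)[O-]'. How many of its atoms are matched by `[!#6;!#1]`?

The query [!#6;!#1] means: not carbon and not hydrogen — any heteroatom.
Check the 18 heavy atoms by environment: 6× c (aromatic) → no; 1× N (charge +1) → match; 1× O (charge -1) → match; 3× O → match; 1× Br → match; 5× C → no; 1× N → match.
Summing the matching environments: 1 + 1 + 3 + 1 + 1 = 7 matching atoms.

7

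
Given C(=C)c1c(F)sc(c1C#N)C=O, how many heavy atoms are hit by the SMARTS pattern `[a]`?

5

The query [a] means: a matches any aromatic atom.
Check the 12 heavy atoms by environment: 1× s (aromatic) → match; 4× c (aromatic) → match; 4× C → no; 1× O → no; 1× F → no; 1× N → no.
Summing the matching environments: 1 + 4 = 5 matching atoms.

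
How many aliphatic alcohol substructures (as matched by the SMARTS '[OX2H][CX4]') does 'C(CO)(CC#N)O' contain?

2

[OX2H][CX4] is the SMARTS for an aliphatic alcohol: a hydroxyl oxygen bound to an sp3 (X4) carbon.
The molecule carries 2 separate instances of a hydroxyl group (-OH) meeting every constraint; each maps to a distinct set of atoms, giving 2 matches.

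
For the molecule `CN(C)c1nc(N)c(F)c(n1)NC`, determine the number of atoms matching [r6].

6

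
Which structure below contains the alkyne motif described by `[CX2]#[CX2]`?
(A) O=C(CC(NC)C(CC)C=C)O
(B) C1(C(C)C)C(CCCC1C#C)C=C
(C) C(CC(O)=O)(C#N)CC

[CX2]#[CX2] describes a carbon-carbon triple bond (an alkyne).
(A) has a vinyl group (-CH=CH2) but the C=C is a double bond; both carbons are CX3, not CX2.
(B) contains an ethynyl group (-C#CH), which satisfies every atom and bond constraint.
(C) has a nitrile (-C#N) but the triple bond is C#N, not C#C.
So the answer is (B).

B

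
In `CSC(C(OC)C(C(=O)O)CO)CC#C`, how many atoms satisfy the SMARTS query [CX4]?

7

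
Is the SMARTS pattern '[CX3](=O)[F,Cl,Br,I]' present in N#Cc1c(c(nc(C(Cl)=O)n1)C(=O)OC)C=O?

Yes

The pattern [CX3](=O)[F,Cl,Br,I] describes a carbonyl carbon bonded to a halogen — an acyl halide.
The molecule carries an acyl chloride (-C(=O)Cl), whose atoms satisfy every constraint of the query, so the pattern matches.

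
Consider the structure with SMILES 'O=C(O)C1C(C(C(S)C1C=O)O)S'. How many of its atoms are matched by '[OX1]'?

2

The query [OX1] means: aliphatic oxygen with one total connection — typically a carbonyl =O or an oxide.
Check the 13 heavy atoms by environment: 5× C (X4) → no; 2× S (X2) → no; 2× C (X3) → no; 2× O (X1) → match; 2× O (X2) → no.
That gives 2 matching atoms.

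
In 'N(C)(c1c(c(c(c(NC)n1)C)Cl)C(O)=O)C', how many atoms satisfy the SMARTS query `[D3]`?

7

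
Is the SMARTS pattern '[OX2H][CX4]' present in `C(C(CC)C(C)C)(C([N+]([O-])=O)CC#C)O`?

The pattern [OX2H][CX4] describes a hydroxyl oxygen bound to an sp3 (X4) carbon — an aliphatic alcohol.
The molecule carries a hydroxyl group (-OH), whose atoms satisfy every constraint of the query, so the pattern matches.

Yes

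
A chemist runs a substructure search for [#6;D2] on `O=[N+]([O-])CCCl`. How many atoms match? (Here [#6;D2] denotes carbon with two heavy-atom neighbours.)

2

The query [#6;D2] means: any carbon bonded to exactly two heavy atoms.
Check the 6 heavy atoms by environment: 2× C (D2) → match; 1× Cl (D1) → no; 1× N (charge +1, D3) → no; 1× O (charge -1, D1) → no; 1× O (D1) → no.
That gives 2 matching atoms.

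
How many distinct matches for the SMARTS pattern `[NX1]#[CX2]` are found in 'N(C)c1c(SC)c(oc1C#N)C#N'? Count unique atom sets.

2

[NX1]#[CX2] is the SMARTS for a nitrile: a nitrogen triple-bonded to a two-connected carbon.
The molecule carries 2 separate instances of a nitrile (-C#N) meeting every constraint; each maps to a distinct set of atoms, giving 2 matches.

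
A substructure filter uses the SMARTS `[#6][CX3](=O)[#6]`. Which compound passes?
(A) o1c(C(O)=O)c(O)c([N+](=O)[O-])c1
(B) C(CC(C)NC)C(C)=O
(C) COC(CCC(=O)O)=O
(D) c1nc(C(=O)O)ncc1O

B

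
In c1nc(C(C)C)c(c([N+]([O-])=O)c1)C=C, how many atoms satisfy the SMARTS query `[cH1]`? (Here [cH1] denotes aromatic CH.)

The query [cH1] means: aromatic carbon bearing exactly one hydrogen.
Check the 14 heavy atoms by environment: 1× n (aromatic, H0) → no; 2× c (aromatic, H1) → match; 3× c (aromatic, H0) → no; 1× N (charge +1, H0) → no; 1× O (charge -1, H0) → no; 1× O (H0) → no; 2× C (H1) → no; 1× C (H2) → no; 2× C (H3) → no.
That gives 2 matching atoms.

2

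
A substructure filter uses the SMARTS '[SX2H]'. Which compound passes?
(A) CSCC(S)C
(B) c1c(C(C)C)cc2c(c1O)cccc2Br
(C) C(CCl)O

[SX2H] describes an aliphatic sulfur with two connections, one being H (a thiol).
(A) contains a thiol (-SH), which satisfies every atom and bond constraint.
(B) has a hydroxyl group (-OH) but it is an -OH, not an -SH.
(C) has a hydroxyl group (-OH) but it is an -OH, not an -SH.
So the answer is (A).

A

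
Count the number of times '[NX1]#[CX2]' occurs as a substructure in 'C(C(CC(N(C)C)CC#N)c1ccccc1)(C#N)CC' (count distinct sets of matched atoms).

2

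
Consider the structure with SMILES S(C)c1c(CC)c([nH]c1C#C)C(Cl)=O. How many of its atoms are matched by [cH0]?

The query [cH0] means: aromatic carbon with no attached hydrogen (substituted or ring-fusion).
Check the 14 heavy atoms by environment: 1× n (aromatic, H1) → no; 4× c (aromatic, H0) → match; 1× C (H2) → no; 2× C (H3) → no; 2× C (H0) → no; 1× O (H0) → no; 1× Cl (H0) → no; 1× S (H0) → no; 1× C (H1) → no.
That gives 4 matching atoms.

4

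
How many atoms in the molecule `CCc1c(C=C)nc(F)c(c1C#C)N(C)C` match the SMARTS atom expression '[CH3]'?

3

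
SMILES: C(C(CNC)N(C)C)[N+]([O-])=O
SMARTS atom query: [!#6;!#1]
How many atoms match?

5

The query [!#6;!#1] means: not carbon and not hydrogen — any heteroatom.
Check the 11 heavy atoms by environment: 6× C → no; 2× N → match; 1× N (charge +1) → match; 1× O (charge -1) → match; 1× O → match.
Summing the matching environments: 2 + 1 + 1 + 1 = 5 matching atoms.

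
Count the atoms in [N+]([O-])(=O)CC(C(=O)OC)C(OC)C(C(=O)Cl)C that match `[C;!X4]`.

The query [C;!X4] means: aliphatic carbon that does not have four total connections.
Check the 17 heavy atoms by environment: 7× C (X4) → no; 1× N (charge +1, X3) → no; 1× O (charge -1, X1) → no; 3× O (X1) → no; 2× C (X3) → match; 2× O (X2) → no; 1× Cl (X1) → no.
That gives 2 matching atoms.

2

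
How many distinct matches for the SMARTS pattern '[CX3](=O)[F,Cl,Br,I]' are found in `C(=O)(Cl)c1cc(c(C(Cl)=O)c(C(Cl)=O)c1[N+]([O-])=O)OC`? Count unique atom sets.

[CX3](=O)[F,Cl,Br,I] is the SMARTS for an acyl halide: a carbonyl carbon bonded to a halogen.
The molecule carries 3 separate instances of an acyl chloride (-C(=O)Cl) meeting every constraint; each maps to a distinct set of atoms, giving 3 matches.

3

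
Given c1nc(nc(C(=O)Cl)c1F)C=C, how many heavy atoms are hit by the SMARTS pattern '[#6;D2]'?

Check the 12 heavy atoms by environment: 2× n (aromatic, D2) → no; 3× c (aromatic, D3) → no; 1× c (aromatic, D2) → match; 1× C (D2) → match; 1× C (D1) → no; 1× C (D3) → no; 1× O (D1) → no; 1× Cl (D1) → no; 1× F (D1) → no.
Summing the matching environments: 1 + 1 = 2 matching atoms.

2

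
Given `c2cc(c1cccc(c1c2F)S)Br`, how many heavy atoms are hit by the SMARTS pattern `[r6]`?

10

Check the 13 heavy atoms by environment: 10× c (aromatic, in 6-ring) → match; 1× F (acyclic) → no; 1× Br (acyclic) → no; 1× S (acyclic) → no.
That gives 10 matching atoms.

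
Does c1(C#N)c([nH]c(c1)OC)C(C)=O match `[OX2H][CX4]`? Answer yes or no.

No

The pattern [OX2H][CX4] describes a hydroxyl oxygen bound to an sp3 (X4) carbon — an aliphatic alcohol.
The closest candidate here is a methoxy ether (-OCH3), but the oxygen has H0 (ether), not H1. No other fragment satisfies the full query, so there is no match.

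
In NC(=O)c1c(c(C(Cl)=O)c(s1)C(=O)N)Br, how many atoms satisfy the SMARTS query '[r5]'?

The query [r5] means: r5 matches atoms in a five-membered ring.
Check the 15 heavy atoms by environment: 1× s (aromatic, in 5-ring) → match; 4× c (aromatic, in 5-ring) → match; 3× C (acyclic) → no; 3× O (acyclic) → no; 1× Cl (acyclic) → no; 2× N (acyclic) → no; 1× Br (acyclic) → no.
Summing the matching environments: 1 + 4 = 5 matching atoms.

5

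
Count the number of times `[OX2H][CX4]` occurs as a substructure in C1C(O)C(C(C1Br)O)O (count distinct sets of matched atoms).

3

[OX2H][CX4] is the SMARTS for an aliphatic alcohol: a hydroxyl oxygen bound to an sp3 (X4) carbon.
The molecule carries 3 separate instances of a hydroxyl group (-OH) meeting every constraint; each maps to a distinct set of atoms, giving 3 matches.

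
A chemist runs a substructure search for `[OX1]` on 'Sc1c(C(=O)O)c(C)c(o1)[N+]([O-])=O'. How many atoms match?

3

The query [OX1] means: aliphatic oxygen with one total connection — typically a carbonyl =O or an oxide.
Check the 13 heavy atoms by environment: 1× o (aromatic, X2) → no; 4× c (aromatic, X3) → no; 1× N (charge +1, X3) → no; 1× O (charge -1, X1) → match; 2× O (X1) → match; 1× S (X2) → no; 1× C (X4) → no; 1× C (X3) → no; 1× O (X2) → no.
Summing the matching environments: 1 + 2 = 3 matching atoms.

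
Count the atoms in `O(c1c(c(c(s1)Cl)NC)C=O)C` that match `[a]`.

The query [a] means: a matches any aromatic atom.
Check the 12 heavy atoms by environment: 1× s (aromatic) → match; 4× c (aromatic) → match; 3× C → no; 2× O → no; 1× N → no; 1× Cl → no.
Summing the matching environments: 1 + 4 = 5 matching atoms.

5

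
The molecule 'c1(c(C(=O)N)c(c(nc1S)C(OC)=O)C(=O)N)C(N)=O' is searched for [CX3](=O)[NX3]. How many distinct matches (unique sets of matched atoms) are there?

[CX3](=O)[NX3] is the SMARTS for an amide: a carbonyl carbon bonded to a trivalent nitrogen.
The molecule carries 3 separate instances of a primary amide (-C(=O)NH2) meeting every constraint; each maps to a distinct set of atoms, giving 3 matches.

3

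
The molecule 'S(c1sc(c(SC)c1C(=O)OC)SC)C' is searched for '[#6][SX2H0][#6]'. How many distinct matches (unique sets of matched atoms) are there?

[#6][SX2H0][#6] is the SMARTS for a thioether: an aliphatic sulfur bridging two carbons with no H on the sulfur.
The molecule carries 3 separate instances of a methylthio ether (-SCH3) meeting every constraint; each maps to a distinct set of atoms, giving 3 matches.

3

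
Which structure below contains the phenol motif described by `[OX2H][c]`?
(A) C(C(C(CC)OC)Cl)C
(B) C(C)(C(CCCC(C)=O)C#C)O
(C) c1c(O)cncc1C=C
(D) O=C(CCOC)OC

C

[OX2H][c] describes a hydroxyl oxygen attached to an aromatic carbon (a phenol).
(A) has a methoxy ether (-OCH3) but the oxygen has H0, not H1.
(B) has a hydroxyl group (-OH) but the -OH is on an aliphatic carbon, not an aromatic c.
(C) contains a hydroxyl group (-OH), which satisfies every atom and bond constraint.
(D) has a methoxy ether (-OCH3) but the oxygen has H0, not H1.
So the answer is (C).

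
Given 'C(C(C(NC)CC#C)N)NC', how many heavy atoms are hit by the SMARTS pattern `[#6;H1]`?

3

The query [#6;H1] means: any carbon bearing exactly one hydrogen.
Check the 11 heavy atoms by environment: 2× C (H2) → no; 3× C (H1) → match; 2× N (H1) → no; 2× C (H3) → no; 1× N (H2) → no; 1× C (H0) → no.
That gives 3 matching atoms.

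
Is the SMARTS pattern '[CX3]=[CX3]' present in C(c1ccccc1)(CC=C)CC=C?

Yes

The pattern [CX3]=[CX3] describes a non-aromatic C=C double bond between two sp2 carbons — an alkene.
The molecule carries a vinyl group (-CH=CH2), whose atoms satisfy every constraint of the query, so the pattern matches.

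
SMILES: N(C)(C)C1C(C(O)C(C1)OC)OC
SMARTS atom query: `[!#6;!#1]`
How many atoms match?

The query [!#6;!#1] means: not carbon and not hydrogen — any heteroatom.
Check the 13 heavy atoms by environment: 9× C → no; 1× N → match; 3× O → match.
Summing the matching environments: 1 + 3 = 4 matching atoms.

4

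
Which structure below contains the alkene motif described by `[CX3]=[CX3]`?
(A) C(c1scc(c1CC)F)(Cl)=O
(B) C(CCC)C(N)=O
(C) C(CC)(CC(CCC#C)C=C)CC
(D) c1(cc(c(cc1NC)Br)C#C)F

C

[CX3]=[CX3] describes a non-aromatic C=C double bond between two sp2 carbons (an alkene).
(A) has an ethyl group (-CH2CH3) but its C-C bond is a single bond between CX4 carbons, not CX3=CX3.
(B) has an ethyl group (-CH2CH3) but its C-C bond is a single bond between CX4 carbons, not CX3=CX3.
(C) contains a vinyl group (-CH=CH2), which satisfies every atom and bond constraint.
(D) has an ethynyl group (-C#CH) but the C-C bond is a triple bond, not a double bond.
So the answer is (C).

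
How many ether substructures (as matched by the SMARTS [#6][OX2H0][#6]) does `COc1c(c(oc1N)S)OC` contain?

2

[#6][OX2H0][#6] is the SMARTS for an ether: an aliphatic oxygen bridging two carbons with no H on the oxygen.
The molecule carries 2 separate instances of a methoxy ether (-OCH3) meeting every constraint; each maps to a distinct set of atoms, giving 2 matches.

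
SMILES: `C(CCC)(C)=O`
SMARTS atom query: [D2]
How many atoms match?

2

The query [D2] means: atom with exactly two heavy-atom neighbours.
Check the 6 heavy atoms by environment: 2× C (D2) → match; 2× C (D1) → no; 1× C (D3) → no; 1× O (D1) → no.
That gives 2 matching atoms.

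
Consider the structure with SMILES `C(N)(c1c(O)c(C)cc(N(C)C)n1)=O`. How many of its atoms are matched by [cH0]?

4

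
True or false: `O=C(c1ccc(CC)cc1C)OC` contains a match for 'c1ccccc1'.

True

The pattern c1ccccc1 describes six aromatic carbons in a ring — a benzene ring.
The required atom environment is present in the molecule, so the pattern matches.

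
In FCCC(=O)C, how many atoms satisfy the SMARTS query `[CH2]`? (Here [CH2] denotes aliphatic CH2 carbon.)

Check the 6 heavy atoms by environment: 2× C (H2) → match; 1× C (H0) → no; 1× O (H0) → no; 1× C (H3) → no; 1× F (H0) → no.
That gives 2 matching atoms.

2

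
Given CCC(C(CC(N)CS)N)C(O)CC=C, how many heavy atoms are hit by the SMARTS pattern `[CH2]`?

5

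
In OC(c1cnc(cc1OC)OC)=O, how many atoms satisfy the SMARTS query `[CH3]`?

The query [CH3] means: aliphatic carbon with exactly three hydrogens.
Check the 13 heavy atoms by environment: 1× n (aromatic, H0) → no; 3× c (aromatic, H0) → no; 2× c (aromatic, H1) → no; 3× O (H0) → no; 2× C (H3) → match; 1× C (H0) → no; 1× O (H1) → no.
That gives 2 matching atoms.

2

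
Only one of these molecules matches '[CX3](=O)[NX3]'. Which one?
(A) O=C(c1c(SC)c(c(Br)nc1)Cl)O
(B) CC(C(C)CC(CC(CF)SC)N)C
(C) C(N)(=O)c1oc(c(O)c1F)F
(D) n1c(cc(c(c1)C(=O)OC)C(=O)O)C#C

[CX3](=O)[NX3] describes a carbonyl carbon bonded to a trivalent nitrogen (an amide).
(A) has a carboxylic acid group (-C(=O)OH) but the carbonyl is bonded to O, not to an NX3 nitrogen.
(B) has a primary amino group (-NH2) but the -NH2 is not attached to a carbonyl carbon.
(C) contains a primary amide (-C(=O)NH2), which satisfies every atom and bond constraint.
(D) has a carboxylic acid group (-C(=O)OH) but the carbonyl is bonded to O, not to an NX3 nitrogen.
So the answer is (C).

C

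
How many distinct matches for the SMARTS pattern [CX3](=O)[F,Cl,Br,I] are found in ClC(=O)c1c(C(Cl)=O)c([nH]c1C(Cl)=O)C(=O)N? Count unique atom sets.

[CX3](=O)[F,Cl,Br,I] is the SMARTS for an acyl halide: a carbonyl carbon bonded to a halogen.
The molecule carries 3 separate instances of an acyl chloride (-C(=O)Cl) meeting every constraint; each maps to a distinct set of atoms, giving 3 matches.

3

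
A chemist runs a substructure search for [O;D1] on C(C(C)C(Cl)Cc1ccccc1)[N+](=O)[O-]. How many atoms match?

Check the 15 heavy atoms by environment: 2× C (D2) → no; 2× C (D3) → no; 1× c (aromatic, D3) → no; 5× c (aromatic, D2) → no; 1× N (charge +1, D3) → no; 1× O (charge -1, D1) → match; 1× O (D1) → match; 1× Cl (D1) → no; 1× C (D1) → no.
Summing the matching environments: 1 + 1 = 2 matching atoms.

2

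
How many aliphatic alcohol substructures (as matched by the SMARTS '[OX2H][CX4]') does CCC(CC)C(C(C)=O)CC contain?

[OX2H][CX4] is the SMARTS for an aliphatic alcohol: a hydroxyl oxygen bound to an sp3 (X4) carbon.
No fragment in the molecule satisfies every constraint, giving 0 matches.

0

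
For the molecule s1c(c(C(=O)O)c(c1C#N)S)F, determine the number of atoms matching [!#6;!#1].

6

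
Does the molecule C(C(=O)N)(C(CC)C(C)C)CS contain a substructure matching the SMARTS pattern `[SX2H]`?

Yes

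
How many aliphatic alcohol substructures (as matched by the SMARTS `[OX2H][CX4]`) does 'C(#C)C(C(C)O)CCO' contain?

2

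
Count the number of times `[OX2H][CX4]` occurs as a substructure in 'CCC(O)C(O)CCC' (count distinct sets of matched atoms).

[OX2H][CX4] is the SMARTS for an aliphatic alcohol: a hydroxyl oxygen bound to an sp3 (X4) carbon.
The molecule carries 2 separate instances of a hydroxyl group (-OH) meeting every constraint; each maps to a distinct set of atoms, giving 2 matches.

2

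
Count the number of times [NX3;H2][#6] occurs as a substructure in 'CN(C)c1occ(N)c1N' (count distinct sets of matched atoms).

[NX3;H2][#6] is the SMARTS for a primary amine: a trivalent nitrogen with two H attached to carbon.
The molecule carries 2 separate instances of a primary amino group (-NH2) meeting every constraint; each maps to a distinct set of atoms, giving 2 matches.

2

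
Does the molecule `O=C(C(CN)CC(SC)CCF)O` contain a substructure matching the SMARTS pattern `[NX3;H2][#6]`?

Yes

The pattern [NX3;H2][#6] describes a trivalent nitrogen with two H attached to carbon — a primary amine.
The molecule carries a primary amino group (-NH2), whose atoms satisfy every constraint of the query, so the pattern matches.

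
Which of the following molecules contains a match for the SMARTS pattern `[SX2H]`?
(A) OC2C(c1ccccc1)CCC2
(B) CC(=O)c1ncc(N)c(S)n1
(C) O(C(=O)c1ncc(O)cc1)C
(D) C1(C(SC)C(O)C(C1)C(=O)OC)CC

[SX2H] describes an aliphatic sulfur with two connections, one being H (a thiol).
(A) has a hydroxyl group (-OH) but it is an -OH, not an -SH.
(B) contains a thiol (-SH), which satisfies every atom and bond constraint.
(C) has a hydroxyl group (-OH) but it is an -OH, not an -SH.
(D) has a hydroxyl group (-OH) but it is an -OH, not an -SH.
So the answer is (B).

B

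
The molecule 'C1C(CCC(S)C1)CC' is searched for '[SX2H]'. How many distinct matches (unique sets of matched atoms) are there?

[SX2H] is the SMARTS for a thiol: an aliphatic sulfur with two connections, one being H.
Exactly one fragment in the molecule meets all constraints, giving 1 match.

1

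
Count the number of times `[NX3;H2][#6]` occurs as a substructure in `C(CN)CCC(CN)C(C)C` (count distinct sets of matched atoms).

2

[NX3;H2][#6] is the SMARTS for a primary amine: a trivalent nitrogen with two H attached to carbon.
The molecule carries 2 separate instances of a primary amino group (-NH2) meeting every constraint; each maps to a distinct set of atoms, giving 2 matches.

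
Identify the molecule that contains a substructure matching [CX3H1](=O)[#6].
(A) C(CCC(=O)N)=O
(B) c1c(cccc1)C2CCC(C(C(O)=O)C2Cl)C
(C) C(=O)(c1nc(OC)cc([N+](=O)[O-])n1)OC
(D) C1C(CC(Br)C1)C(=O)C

[CX3H1](=O)[#6] describes an sp2 carbon with one H, double-bonded to O and single-bonded to carbon (an aldehyde).
(A) contains an aldehyde (-CHO), which satisfies every atom and bond constraint.
(B) has a carboxylic acid group (-C(=O)OH) but the carbonyl carbon has H0 and is bonded to O, not H1.
(C) has a methyl-ester group (-C(=O)OCH3) but the carbonyl carbon has H0, not H1.
(D) has an acetyl/ketone group (-C(=O)CH3) but the carbonyl carbon has H0 (two carbon neighbours), not H1.
So the answer is (A).

A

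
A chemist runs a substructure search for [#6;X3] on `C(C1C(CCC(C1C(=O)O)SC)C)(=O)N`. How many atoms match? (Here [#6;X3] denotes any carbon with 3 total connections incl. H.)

2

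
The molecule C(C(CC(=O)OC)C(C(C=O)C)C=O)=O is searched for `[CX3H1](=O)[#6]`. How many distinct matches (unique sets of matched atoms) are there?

[CX3H1](=O)[#6] is the SMARTS for an aldehyde: an sp2 carbon with one H, double-bonded to O and single-bonded to carbon.
The molecule carries 3 separate instances of an aldehyde (-CHO) meeting every constraint; each maps to a distinct set of atoms, giving 3 matches.

3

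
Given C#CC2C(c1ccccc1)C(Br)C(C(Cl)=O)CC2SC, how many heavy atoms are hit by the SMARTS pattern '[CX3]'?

The query [CX3] means: C with X3: aliphatic carbon with exactly 3 total connections.
Check the 20 heavy atoms by environment: 7× C (X4) → no; 2× C (X2) → no; 6× c (aromatic, X3) → no; 1× Br (X1) → no; 1× C (X3) → match; 1× O (X1) → no; 1× Cl (X1) → no; 1× S (X2) → no.
That gives 1 matching atom.

1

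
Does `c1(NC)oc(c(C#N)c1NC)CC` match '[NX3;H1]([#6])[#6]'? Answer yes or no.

The pattern [NX3;H1]([#6])[#6] describes a trivalent nitrogen with one H, bonded to two carbons — a secondary amine.
The molecule carries an N-methylamino group (-NHCH3), whose atoms satisfy every constraint of the query, so the pattern matches.

Yes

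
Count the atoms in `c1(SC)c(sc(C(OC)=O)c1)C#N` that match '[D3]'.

The query [D3] means: atom with exactly three heavy-atom neighbours.
Check the 13 heavy atoms by environment: 1× s (aromatic, D2) → no; 3× c (aromatic, D3) → match; 1× c (aromatic, D2) → no; 1× C (D2) → no; 1× N (D1) → no; 1× C (D3) → match; 1× O (D1) → no; 1× O (D2) → no; 2× C (D1) → no; 1× S (D2) → no.
Summing the matching environments: 3 + 1 = 4 matching atoms.

4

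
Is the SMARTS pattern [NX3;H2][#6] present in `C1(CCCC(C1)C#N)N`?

Yes

The pattern [NX3;H2][#6] describes a trivalent nitrogen with two H attached to carbon — a primary amine.
The molecule carries a primary amino group (-NH2), whose atoms satisfy every constraint of the query, so the pattern matches.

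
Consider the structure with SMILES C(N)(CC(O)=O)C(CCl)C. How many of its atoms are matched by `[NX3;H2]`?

1

The query [NX3;H2] means: aliphatic N with 3 total connections, two of them H — an -NH2 nitrogen (amine or amide).
Check the 10 heavy atoms by environment: 2× C (H2, X4) → no; 2× C (H1, X4) → no; 1× N (H2, X3) → match; 1× C (H3, X4) → no; 1× Cl (H0, X1) → no; 1× C (H0, X3) → no; 1× O (H0, X1) → no; 1× O (H1, X2) → no.
That gives 1 matching atom.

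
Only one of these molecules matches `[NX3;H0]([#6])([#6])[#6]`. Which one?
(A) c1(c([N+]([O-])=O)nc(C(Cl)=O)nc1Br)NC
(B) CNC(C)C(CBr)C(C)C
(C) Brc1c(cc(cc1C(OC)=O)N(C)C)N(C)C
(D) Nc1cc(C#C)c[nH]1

[NX3;H0]([#6])([#6])[#6] describes a trivalent nitrogen with no H, bonded to three carbons (a tertiary amine).
(A) has an N-methylamino group (-NHCH3) but the nitrogen still has one H (H1), not H0.
(B) has an N-methylamino group (-NHCH3) but the nitrogen still has one H (H1), not H0.
(C) contains a dimethylamino group (-N(CH3)2), which satisfies every atom and bond constraint.
(D) has a primary amino group (-NH2) but the nitrogen has H2, not H0 with three carbons.
So the answer is (C).

C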